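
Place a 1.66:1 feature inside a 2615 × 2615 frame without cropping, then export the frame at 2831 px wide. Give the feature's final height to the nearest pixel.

1705 px

Fitted into 2615×2615, the feature spans the width; its height is 2615 / 1.660 ≈ 1575.30 px.
The frame scales by 2831/2615 = 1.0826; 1575.30 × 1.0826 ≈ 1705.42 px.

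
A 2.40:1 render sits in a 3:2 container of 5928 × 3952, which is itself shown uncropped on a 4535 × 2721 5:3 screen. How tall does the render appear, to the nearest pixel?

1701 px

2.40:1 in 5928×3952: fills the width, so the render is 5928.00 × 2470.00.
The 3:2 canvas is height-limited in 4535×2721, giving 4081.50 × 2721.00; scale factor 0.6885.
The render scales with it: height 2470.00 × 0.6885 ≈ 1700.62.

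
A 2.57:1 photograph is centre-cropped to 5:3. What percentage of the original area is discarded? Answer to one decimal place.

Going from 2.57:1 to 5:3 means cutting width while keeping height.
(1.667)/(2.570) ≈ 0.649 of the area survives, leaving 35.15% discarded.

35.1%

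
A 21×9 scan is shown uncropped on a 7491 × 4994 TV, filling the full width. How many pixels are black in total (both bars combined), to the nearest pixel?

Content height = 7491 × 9/21 ≈ 3210.4286 px.
Leftover height: 4994 − 3210.4286 = 1783.5714 px.
That's 1783.5714 × 7491 ≈ 13360734 black pixels.

13360734 pixels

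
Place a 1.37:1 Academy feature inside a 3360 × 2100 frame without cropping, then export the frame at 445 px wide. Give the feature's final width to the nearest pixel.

In the 3360×2100 frame the feature fills the height: width = 2100 × 1.370 ≈ 2877.00 px.
Resizing to 445 px wide multiplies everything by 0.1324: 2877.00 → 381.03 px.

381 px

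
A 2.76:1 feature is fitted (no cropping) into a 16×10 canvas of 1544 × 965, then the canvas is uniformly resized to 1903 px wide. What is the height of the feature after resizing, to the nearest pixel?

689 px

Fitted into 1544×965, the feature spans the width; its height is 1544 / 2.760 ≈ 559.42 px.
Scaling 1544 → 1903 is ×1.2325, so the height becomes 559.42 × 1.2325 ≈ 689.49 px.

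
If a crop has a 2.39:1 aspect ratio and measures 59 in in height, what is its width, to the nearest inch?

141 in

At 2.39:1, 59 × 2.390 ≈ 141.01.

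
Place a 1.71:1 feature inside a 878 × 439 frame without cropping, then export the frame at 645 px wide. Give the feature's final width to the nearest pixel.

In the 878×439 frame the feature fills the height: width = 439 × 1.710 ≈ 750.69 px.
Resizing to 645 px wide multiplies everything by 0.7346: 750.69 → 551.48 px.

551 px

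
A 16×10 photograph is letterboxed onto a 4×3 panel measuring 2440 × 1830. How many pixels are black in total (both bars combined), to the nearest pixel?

Since 1.600 > 1.333, the photograph is width-limited.
That makes the image 1525.0000 px tall (2440 × 10/16).
Leftover height: 1830 − 1525.0000 = 305.0000 px.
Across the 2440-px span: 305.0000 × 2440 ≈ 744200 px.

744200 pixels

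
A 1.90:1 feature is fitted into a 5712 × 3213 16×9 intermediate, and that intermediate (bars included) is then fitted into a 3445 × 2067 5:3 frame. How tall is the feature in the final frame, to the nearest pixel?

Inside the 5712×3213 canvas the feature is width-limited at 5712.00 × 3006.32.
The 16×9 canvas is width-limited in 3445×2067, giving 3445.00 × 1937.81; scale factor 0.6031.
Applying the same ×0.6031: 3006.32 → 1813.16.

1813 px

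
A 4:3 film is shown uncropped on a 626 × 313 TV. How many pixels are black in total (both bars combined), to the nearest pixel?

65313 pixels

Since 1.333 < 2.000, the film is height-limited.
Content width = 313 × 4/3 ≈ 417.3333 px.
Black = 626 − 417.3333 = 208.6667 px.
Bar area = 208.6667 × 313 ≈ 65313 px.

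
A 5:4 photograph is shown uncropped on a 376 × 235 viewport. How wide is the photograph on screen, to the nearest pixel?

294 px

Since 1.250 < 1.600, the photograph is height-limited.
That makes the image 293.75 px wide (235 × 5/4).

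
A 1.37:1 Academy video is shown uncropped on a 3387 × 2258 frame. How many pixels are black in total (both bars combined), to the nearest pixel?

662813 pixels

1.37:1 Academy is narrower than 3:2, so it spans the full height.
Content width = 2258 × 1.370 ≈ 3093.4600 px.
3387 − 3093.4600 = 293.5400 px of bars.
Bar area = 293.5400 × 2258 ≈ 662813 px.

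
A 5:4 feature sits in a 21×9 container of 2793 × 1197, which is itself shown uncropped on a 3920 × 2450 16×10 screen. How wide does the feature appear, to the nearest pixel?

2100 px

Inside the 2793×1197 canvas the feature is height-limited at 1496.25 × 1197.00.
Second fit — the 21×9 canvas into 3920×2450 spans the width: 3920.00 × 1680.00 (×1.4035 from 2793×1197).
Applying the same ×1.4035: 1496.25 → 2100.00.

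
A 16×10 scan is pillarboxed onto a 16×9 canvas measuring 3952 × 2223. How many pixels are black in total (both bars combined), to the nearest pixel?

16×10 (1.600) < 16×9 (1.778), so the scan fills the height.
The scan is 2223 × 16/10 ≈ 3556.8000 px wide.
Leftover width: 3952 − 3556.8000 = 395.2000 px.
That's 395.2000 × 2223 ≈ 878530 black pixels.

878530 pixels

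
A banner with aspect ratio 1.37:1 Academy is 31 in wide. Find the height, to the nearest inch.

At 1.37:1 Academy, 31 / 1.370 ≈ 22.63.

23 in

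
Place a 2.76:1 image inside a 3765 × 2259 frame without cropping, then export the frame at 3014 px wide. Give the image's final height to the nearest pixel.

1092 px

At 3765×2259 the image is width-limited, so height = 3765 / 2.760 ≈ 1364.13 px.
Resizing to 3014 px wide multiplies everything by 0.8005: 1364.13 → 1092.03 px.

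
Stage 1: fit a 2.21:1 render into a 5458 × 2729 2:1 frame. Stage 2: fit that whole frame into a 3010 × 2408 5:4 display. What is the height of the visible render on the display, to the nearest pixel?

Inside the 5458×2729 canvas the render is width-limited at 5458.00 × 2469.68.
2:1 in 3010×2408: fills the width, so the intermediate becomes 3010.00 × 1505.00 — a scale of ×0.5515.
Applying the same ×0.5515: 2469.68 → 1361.99.

1362 px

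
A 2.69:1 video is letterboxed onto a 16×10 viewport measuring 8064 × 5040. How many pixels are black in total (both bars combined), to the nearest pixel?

2.69:1 is wider than 16×10, so it spans the full width.
The video is 8064 / 2.690 ≈ 2997.7695 px tall.
5040 − 2997.7695 = 2042.2305 px of bars.
That's 2042.2305 × 8064 ≈ 16468547 black pixels.

16468547 pixels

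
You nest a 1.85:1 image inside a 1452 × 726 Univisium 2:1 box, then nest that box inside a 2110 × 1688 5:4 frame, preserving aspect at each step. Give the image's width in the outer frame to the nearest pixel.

First fit — 1.85:1 into 1452×726 spans the height: 1343.10 × 726.00.
Second fit — the Univisium 2:1 canvas into 2110×1688 spans the width: 2110.00 × 1055.00 (×1.4532 from 1452×726).
So the image's width is 1343.10 × 1.4532 ≈ 1951.75.

1952 px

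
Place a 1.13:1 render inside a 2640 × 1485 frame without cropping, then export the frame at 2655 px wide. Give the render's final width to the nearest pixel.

1688 px

Fitted into 2640×1485, the render spans the height; its width is 1485 × 1.130 ≈ 1678.05 px.
Resizing to 2655 px wide multiplies everything by 1.0057: 1678.05 → 1687.58 px.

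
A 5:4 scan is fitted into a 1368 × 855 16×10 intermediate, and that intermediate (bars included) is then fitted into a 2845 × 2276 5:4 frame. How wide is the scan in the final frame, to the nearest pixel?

Inside the 1368×855 canvas the scan is height-limited at 1068.75 × 855.00.
16×10 in 2845×2276: fills the width, so the intermediate becomes 2845.00 × 1778.12 — a scale of ×2.0797.
So the scan's width is 1068.75 × 2.0797 ≈ 2222.66.

2223 px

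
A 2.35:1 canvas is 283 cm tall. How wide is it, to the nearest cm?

283 × 2.350 = 665.05.

665 cm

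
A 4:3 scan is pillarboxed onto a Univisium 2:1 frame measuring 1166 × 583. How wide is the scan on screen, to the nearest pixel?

777 px

4:3 (1.333) < Univisium 2:1 (2.000), so the scan fills the height.
That makes the image 777.33 px wide (583 × 4/3).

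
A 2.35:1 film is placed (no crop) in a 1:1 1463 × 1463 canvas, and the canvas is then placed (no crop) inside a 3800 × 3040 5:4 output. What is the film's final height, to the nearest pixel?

First fit — 2.35:1 into 1463×1463 spans the width: 1463.00 × 622.55.
1:1 in 3800×3040: fills the height, so the intermediate becomes 3040.00 × 3040.00 — a scale of ×2.0779.
So the film's height is 622.55 × 2.0779 ≈ 1293.62.

1294 px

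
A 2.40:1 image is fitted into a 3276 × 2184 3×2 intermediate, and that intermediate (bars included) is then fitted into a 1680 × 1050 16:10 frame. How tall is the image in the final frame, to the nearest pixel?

656 px

First fit — 2.40:1 into 3276×2184 spans the width: 3276.00 × 1365.00.
Second fit — the 3×2 canvas into 1680×1050 spans the height: 1575.00 × 1050.00 (×0.4808 from 3276×2184).
Applying the same ×0.4808: 1365.00 → 656.25.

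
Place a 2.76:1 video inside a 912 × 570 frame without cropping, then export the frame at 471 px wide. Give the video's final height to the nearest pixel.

171 px

At 912×570 the video is width-limited, so height = 912 / 2.760 ≈ 330.43 px.
Resizing to 471 px wide multiplies everything by 0.5164: 330.43 → 170.65 px.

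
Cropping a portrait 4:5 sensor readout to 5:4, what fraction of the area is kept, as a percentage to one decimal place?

Going from portrait 4:5 to 5:4 means cutting height while keeping width.
Fraction kept = (0.800)/(1.250) ≈ 64.00%.

64.0%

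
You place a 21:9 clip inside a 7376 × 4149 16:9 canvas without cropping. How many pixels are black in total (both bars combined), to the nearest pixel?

Since 2.333 > 1.778, the clip is width-limited.
Content height = 7376 × 9/21 ≈ 3161.1429 px.
Black = 4149 − 3161.1429 = 987.8571 px.
Across the 7376-px span: 987.8571 × 7376 ≈ 7286434 px.

7286434 pixels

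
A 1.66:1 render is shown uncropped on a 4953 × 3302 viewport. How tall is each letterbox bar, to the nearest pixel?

1.66:1 is wider than 3×2, so it spans the full width.
That makes the image 2983.73 px tall (4953 / 1.660).
3302 − 2983.73 = 318.27 px of bars (159.13 each).

159 px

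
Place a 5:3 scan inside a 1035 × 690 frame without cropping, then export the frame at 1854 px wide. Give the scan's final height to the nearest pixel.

Fitted into 1035×690, the scan spans the width; its height is 1035 × 3/5 ≈ 621.00 px.
Resizing to 1854 px wide multiplies everything by 1.7913: 621.00 → 1112.40 px.

1112 px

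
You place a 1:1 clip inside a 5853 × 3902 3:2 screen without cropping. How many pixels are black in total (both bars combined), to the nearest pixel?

7612802 pixels

Since 1.000 < 1.500, the clip is height-limited.
The clip is 3902 × 1/1 ≈ 3902.0000 px wide.
5853 − 3902.0000 = 1951.0000 px of bars.
Bar area = 1951.0000 × 3902 ≈ 7612802 px.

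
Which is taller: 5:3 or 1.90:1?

5:3

5:3 = 1.667 and 1.9; 1.9 > 1.667. The smaller width-to-height ratio is the taller frame.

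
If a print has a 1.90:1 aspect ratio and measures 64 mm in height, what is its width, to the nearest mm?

122 mm

At 1.90:1, 64 × 1.900 ≈ 121.60.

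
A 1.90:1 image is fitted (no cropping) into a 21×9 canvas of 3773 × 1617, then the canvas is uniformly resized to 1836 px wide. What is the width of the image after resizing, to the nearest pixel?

In the 3773×1617 frame the image fills the height: width = 1617 × 1.900 ≈ 3072.30 px.
Resizing to 1836 px wide multiplies everything by 0.4866: 3072.30 → 1495.03 px.

1495 px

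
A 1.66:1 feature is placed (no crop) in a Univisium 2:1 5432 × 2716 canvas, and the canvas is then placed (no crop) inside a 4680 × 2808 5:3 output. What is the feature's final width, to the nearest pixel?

3884 px

First fit — 1.66:1 into 5432×2716 spans the height: 4508.56 × 2716.00.
Univisium 2:1 in 4680×2808: fills the width, so the intermediate becomes 4680.00 × 2340.00 — a scale of ×0.8616.
Applying the same ×0.8616: 4508.56 → 3884.40.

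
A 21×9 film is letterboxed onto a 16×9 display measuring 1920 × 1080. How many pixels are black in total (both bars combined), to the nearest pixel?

21×9 is wider than 16×9, so it spans the full width.
The film is 1920 × 9/21 ≈ 822.8571 px tall.
Black = 1080 − 822.8571 = 257.1429 px.
That's 257.1429 × 1920 ≈ 493714 black pixels.

493714 pixels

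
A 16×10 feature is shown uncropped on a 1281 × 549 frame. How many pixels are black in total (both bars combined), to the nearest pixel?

16×10 is narrower than 21:9, so it spans the full height.
That makes the image 878.4000 px wide (549 × 16/10).
Leftover width: 1281 − 878.4000 = 402.6000 px.
Across the 549-px span: 402.6000 × 549 ≈ 221027 px.

221027 pixels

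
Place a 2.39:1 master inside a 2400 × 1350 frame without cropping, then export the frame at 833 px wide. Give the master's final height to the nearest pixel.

In the 2400×1350 frame the master fills the width: height = 2400 / 2.390 ≈ 1004.18 px.
The frame scales by 833/2400 = 0.3471; 1004.18 × 0.3471 ≈ 348.54 px.

349 px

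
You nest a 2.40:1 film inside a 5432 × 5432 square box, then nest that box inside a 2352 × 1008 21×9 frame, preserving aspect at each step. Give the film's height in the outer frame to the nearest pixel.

First fit — 2.40:1 into 5432×5432 spans the width: 5432.00 × 2263.33.
square in 2352×1008: fills the height, so the intermediate becomes 1008.00 × 1008.00 — a scale of ×0.1856.
The film scales with it: height 2263.33 × 0.1856 ≈ 420.00.

420 px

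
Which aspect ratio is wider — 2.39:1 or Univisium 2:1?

2.39 and Univisium 2:1 = 2; 2.39 > 2.

2.39:1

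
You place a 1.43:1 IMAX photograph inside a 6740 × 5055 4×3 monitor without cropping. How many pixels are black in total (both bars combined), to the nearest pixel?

1.43:1 IMAX (1.430) > 4×3 (1.333), so the photograph fills the width.
That makes the image 4713.2867 px tall (6740 / 1.430).
Black = 5055 − 4713.2867 = 341.7133 px.
Bar area = 341.7133 × 6740 ≈ 2303148 px.

2303148 pixels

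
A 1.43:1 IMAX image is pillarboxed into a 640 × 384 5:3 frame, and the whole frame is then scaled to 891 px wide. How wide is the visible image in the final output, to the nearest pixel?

In the 640×384 frame the image fills the height: width = 384 × 1.430 ≈ 549.12 px.
The frame scales by 891/640 = 1.3922; 549.12 × 1.3922 ≈ 764.48 px.

764 px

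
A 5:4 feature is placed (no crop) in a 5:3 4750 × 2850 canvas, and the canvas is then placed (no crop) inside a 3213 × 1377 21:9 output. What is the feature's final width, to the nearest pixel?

Inside the 4750×2850 canvas the feature is height-limited at 3562.50 × 2850.00.
The 5:3 canvas is height-limited in 3213×1377, giving 2295.00 × 1377.00; scale factor 0.4832.
The feature scales with it: width 3562.50 × 0.4832 ≈ 1721.25.

1721 px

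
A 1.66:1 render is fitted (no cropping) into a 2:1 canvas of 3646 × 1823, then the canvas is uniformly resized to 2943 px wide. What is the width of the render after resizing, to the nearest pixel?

Fitted into 3646×1823, the render spans the height; its width is 1823 × 1.660 ≈ 3026.18 px.
Resizing to 2943 px wide multiplies everything by 0.8072: 3026.18 → 2442.69 px.

2443 px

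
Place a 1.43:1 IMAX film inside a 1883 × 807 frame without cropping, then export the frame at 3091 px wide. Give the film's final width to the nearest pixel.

In the 1883×807 frame the film fills the height: width = 807 × 1.430 ≈ 1154.01 px.
Scaling 1883 → 3091 is ×1.6415, so the width becomes 1154.01 × 1.6415 ≈ 1894.34 px.

1894 px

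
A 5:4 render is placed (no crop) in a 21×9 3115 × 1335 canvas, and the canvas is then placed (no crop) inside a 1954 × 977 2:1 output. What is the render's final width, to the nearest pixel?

5:4 in 3115×1335: fills the height, so the render is 1668.75 × 1335.00.
The 21×9 canvas is width-limited in 1954×977, giving 1954.00 × 837.43; scale factor 0.6273.
Applying the same ×0.6273: 1668.75 → 1046.79.

1047 px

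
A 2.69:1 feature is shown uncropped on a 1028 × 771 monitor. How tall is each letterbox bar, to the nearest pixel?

2.69:1 is wider than 4:3, so it spans the full width.
The feature is 1028 / 2.690 ≈ 382.16 px tall.
771 − 382.16 = 388.84 px of bars (194.42 each).

194 px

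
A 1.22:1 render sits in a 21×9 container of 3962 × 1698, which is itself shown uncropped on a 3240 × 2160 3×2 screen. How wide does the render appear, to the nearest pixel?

1694 px

Inside the 3962×1698 canvas the render is height-limited at 2071.56 × 1698.00.
The 21×9 canvas is width-limited in 3240×2160, giving 3240.00 × 1388.57; scale factor 0.8178.
So the render's width is 2071.56 × 0.8178 ≈ 1694.06.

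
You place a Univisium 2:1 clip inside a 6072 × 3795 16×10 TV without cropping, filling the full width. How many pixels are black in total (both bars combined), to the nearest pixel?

The clip is 6072 × 1/2 ≈ 3036.0000 px tall.
3795 − 3036.0000 = 759.0000 px of bars.
Across the 6072-px span: 759.0000 × 6072 ≈ 4608648 px.

4608648 pixels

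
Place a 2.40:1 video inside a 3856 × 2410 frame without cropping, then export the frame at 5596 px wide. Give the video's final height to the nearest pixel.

In the 3856×2410 frame the video fills the width: height = 3856 / 2.400 ≈ 1606.67 px.
The frame scales by 5596/3856 = 1.4512; 1606.67 × 1.4512 ≈ 2331.67 px.

2332 px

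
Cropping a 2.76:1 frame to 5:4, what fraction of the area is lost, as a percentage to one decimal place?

Going from 2.76:1 to 5:4 means cutting width while keeping height.
Fraction kept = (1.250)/(2.760) ≈ 45.29%, so 54.71% is lost.

54.7%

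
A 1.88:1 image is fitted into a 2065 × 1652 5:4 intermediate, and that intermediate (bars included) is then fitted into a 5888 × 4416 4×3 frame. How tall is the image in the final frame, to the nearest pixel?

2936 px

Inside the 2065×1652 canvas the image is width-limited at 2065.00 × 1098.40.
Second fit — the 5:4 canvas into 5888×4416 spans the height: 5520.00 × 4416.00 (×2.6731 from 2065×1652).
So the image's height is 1098.40 × 2.6731 ≈ 2936.17.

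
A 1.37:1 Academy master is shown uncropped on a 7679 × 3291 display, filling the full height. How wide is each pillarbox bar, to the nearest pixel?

That makes the image 4508.67 px wide (3291 × 1.370).
Leftover width: 7679 − 4508.67 = 3170.33 px → 1585.16 each side.

1585 px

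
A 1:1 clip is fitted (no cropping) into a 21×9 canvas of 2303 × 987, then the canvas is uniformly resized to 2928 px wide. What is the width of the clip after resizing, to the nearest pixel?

At 2303×987 the clip is height-limited, so width = 987 × 1/1 ≈ 987.00 px.
The frame scales by 2928/2303 = 1.2714; 987.00 × 1.2714 ≈ 1254.86 px.

1255 px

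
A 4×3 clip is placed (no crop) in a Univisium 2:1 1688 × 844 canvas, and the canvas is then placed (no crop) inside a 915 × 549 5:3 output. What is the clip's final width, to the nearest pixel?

First fit — 4×3 into 1688×844 spans the height: 1125.33 × 844.00.
The Univisium 2:1 canvas is width-limited in 915×549, giving 915.00 × 457.50; scale factor 0.5421.
The clip scales with it: width 1125.33 × 0.5421 ≈ 610.00.

610 px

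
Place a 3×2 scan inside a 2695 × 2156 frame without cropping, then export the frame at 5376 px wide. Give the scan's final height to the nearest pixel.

3584 px

Fitted into 2695×2156, the scan spans the width; its height is 2695 × 2/3 ≈ 1796.67 px.
Resizing to 5376 px wide multiplies everything by 1.9948: 1796.67 → 3584.00 px.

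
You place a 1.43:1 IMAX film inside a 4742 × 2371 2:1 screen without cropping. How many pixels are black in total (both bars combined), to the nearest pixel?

3204335 pixels

1.43:1 IMAX (1.430) < 2:1 (2.000), so the film fills the height.
The film is 2371 × 1.430 ≈ 3390.5300 px wide.
Leftover width: 4742 − 3390.5300 = 1351.4700 px.
Bar area = 1351.4700 × 2371 ≈ 3204335 px.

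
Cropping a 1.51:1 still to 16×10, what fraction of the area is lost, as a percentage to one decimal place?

Going from 1.51:1 to 16×10 means cutting height while keeping width.
Fraction kept = (1.510)/(1.600) ≈ 94.38%, so 5.62% is lost.

5.6%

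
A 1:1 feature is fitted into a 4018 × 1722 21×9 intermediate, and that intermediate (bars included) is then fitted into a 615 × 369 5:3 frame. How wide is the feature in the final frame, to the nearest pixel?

1:1 in 4018×1722: fills the height, so the feature is 1722.00 × 1722.00.
Second fit — the 21×9 canvas into 615×369 spans the width: 615.00 × 263.57 (×0.1531 from 4018×1722).
Applying the same ×0.1531: 1722.00 → 263.57.

264 px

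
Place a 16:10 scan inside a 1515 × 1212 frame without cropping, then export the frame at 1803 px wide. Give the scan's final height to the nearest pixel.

1127 px

At 1515×1212 the scan is width-limited, so height = 1515 × 10/16 ≈ 946.88 px.
Resizing to 1803 px wide multiplies everything by 1.1901: 946.88 → 1126.88 px.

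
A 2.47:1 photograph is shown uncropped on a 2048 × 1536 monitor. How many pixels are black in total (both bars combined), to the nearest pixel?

2.47:1 is wider than 4:3, so it spans the full width.
Content height = 2048 / 2.470 ≈ 829.1498 px.
1536 − 829.1498 = 706.8502 px of bars.
Bar area = 706.8502 × 2048 ≈ 1447629 px.

1447629 pixels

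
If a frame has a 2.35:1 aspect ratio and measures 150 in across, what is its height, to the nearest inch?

64 in

At 2.35:1, 150 / 2.350 ≈ 63.83.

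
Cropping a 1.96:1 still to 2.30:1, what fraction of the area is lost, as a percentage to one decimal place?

14.8%

2.30:1 is wider than 1.96:1, so the crop keeps the full width and trims the height.
Fraction kept = (1.960)/(2.300) ≈ 85.22%, so 14.78% is lost.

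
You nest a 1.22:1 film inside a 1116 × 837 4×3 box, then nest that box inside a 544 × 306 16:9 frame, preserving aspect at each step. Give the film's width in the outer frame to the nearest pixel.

First fit — 1.22:1 into 1116×837 spans the height: 1021.14 × 837.00.
Second fit — the 4×3 canvas into 544×306 spans the height: 408.00 × 306.00 (×0.3656 from 1116×837).
So the film's width is 1021.14 × 0.3656 ≈ 373.32.

373 px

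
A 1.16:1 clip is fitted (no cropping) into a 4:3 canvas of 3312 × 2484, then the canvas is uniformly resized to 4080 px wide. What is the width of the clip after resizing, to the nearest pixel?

At 3312×2484 the clip is height-limited, so width = 2484 × 1.160 ≈ 2881.44 px.
The frame scales by 4080/3312 = 1.2319; 2881.44 × 1.2319 ≈ 3549.60 px.

3550 px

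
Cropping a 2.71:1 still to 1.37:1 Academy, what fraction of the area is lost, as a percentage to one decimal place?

The height stays; only width is cut (since 1.37:1 Academy is narrower than 2.71:1).
Fraction kept = (1.370)/(2.710) ≈ 50.55%, so 49.45% is lost.

49.4%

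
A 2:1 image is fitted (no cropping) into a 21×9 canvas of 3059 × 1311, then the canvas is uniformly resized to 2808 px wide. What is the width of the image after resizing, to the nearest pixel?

2407 px

At 3059×1311 the image is height-limited, so width = 1311 × 2/1 ≈ 2622.00 px.
The frame scales by 2808/3059 = 0.9179; 2622.00 × 0.9179 ≈ 2406.86 px.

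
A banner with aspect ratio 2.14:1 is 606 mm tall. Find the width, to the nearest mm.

At 2.14:1, 606 × 2.140 ≈ 1296.84.

1297 mm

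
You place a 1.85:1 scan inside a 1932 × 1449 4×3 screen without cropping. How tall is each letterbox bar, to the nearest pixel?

202 px

Since 1.850 > 1.333, the scan is width-limited.
The scan is 1932 / 1.850 ≈ 1044.32 px tall.
1449 − 1044.32 = 404.68 px of bars (202.34 each).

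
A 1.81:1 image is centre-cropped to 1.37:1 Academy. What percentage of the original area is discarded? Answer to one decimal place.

1.37:1 Academy is narrower than 1.81:1, so the crop keeps the full height and trims the width.
(1.370)/(1.810) ≈ 0.757 of the area survives, leaving 24.31% discarded.

24.3%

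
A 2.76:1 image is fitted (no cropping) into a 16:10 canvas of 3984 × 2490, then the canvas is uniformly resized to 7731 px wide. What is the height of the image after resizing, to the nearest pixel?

At 3984×2490 the image is width-limited, so height = 3984 / 2.760 ≈ 1443.48 px.
Scaling 3984 → 7731 is ×1.9405, so the height becomes 1443.48 × 1.9405 ≈ 2801.09 px.

2801 px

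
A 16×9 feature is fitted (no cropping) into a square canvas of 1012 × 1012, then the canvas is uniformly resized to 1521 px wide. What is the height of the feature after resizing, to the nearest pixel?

856 px

In the 1012×1012 frame the feature fills the width: height = 1012 × 9/16 ≈ 569.25 px.
The frame scales by 1521/1012 = 1.5030; 569.25 × 1.5030 ≈ 855.56 px.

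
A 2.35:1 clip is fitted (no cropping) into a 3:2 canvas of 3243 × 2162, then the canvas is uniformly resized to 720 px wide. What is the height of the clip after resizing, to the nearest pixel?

Fitted into 3243×2162, the clip spans the width; its height is 3243 / 2.350 ≈ 1380.00 px.
Resizing to 720 px wide multiplies everything by 0.2220: 1380.00 → 306.38 px.

306 px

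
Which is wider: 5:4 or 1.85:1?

5:4 = 1.25 and 1.85; 1.85 > 1.25.

1.85:1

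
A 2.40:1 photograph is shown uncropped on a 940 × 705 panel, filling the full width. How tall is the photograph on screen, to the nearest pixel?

The photograph is 940 / 2.400 ≈ 391.67 px tall.

392 px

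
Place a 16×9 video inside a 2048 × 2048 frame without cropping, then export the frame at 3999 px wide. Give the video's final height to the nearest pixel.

At 2048×2048 the video is width-limited, so height = 2048 × 9/16 ≈ 1152.00 px.
Resizing to 3999 px wide multiplies everything by 1.9526: 1152.00 → 2249.44 px.

2249 px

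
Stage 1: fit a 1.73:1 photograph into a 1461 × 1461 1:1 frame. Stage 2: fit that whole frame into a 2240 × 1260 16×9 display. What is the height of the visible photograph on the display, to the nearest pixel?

First fit — 1.73:1 into 1461×1461 spans the width: 1461.00 × 844.51.
1:1 in 2240×1260: fills the height, so the intermediate becomes 1260.00 × 1260.00 — a scale of ×0.8624.
Applying the same ×0.8624: 844.51 → 728.32.

728 px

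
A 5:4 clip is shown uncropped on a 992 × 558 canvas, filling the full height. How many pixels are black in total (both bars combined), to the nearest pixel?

164331 pixels

Content width = 558 × 5/4 ≈ 697.5000 px.
992 − 697.5000 = 294.5000 px of bars.
That's 294.5000 × 558 ≈ 164331 black pixels.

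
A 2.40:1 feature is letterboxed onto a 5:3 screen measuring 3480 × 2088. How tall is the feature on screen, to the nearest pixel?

2.40:1 (2.400) > 5:3 (1.667), so the feature fills the width.
That makes the image 1450.00 px tall (3480 / 2.400).

1450 px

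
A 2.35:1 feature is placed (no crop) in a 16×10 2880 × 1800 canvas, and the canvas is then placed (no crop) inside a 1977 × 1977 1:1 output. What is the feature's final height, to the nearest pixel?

841 px

Inside the 2880×1800 canvas the feature is width-limited at 2880.00 × 1225.53.
The 16×10 canvas is width-limited in 1977×1977, giving 1977.00 × 1235.62; scale factor 0.6865.
The feature scales with it: height 1225.53 × 0.6865 ≈ 841.28.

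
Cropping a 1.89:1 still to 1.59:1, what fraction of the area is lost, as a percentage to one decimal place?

15.9%

The height stays; only width is cut (since 1.59:1 is narrower than 1.89:1).
Area ratio = (1.590)/(1.890) = 84.13%; the remaining 15.87% is cropped out.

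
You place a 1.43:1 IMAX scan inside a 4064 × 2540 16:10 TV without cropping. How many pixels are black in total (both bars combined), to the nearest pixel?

1.43:1 IMAX (1.430) < 16:10 (1.600), so the scan fills the height.
The scan is 2540 × 1.430 ≈ 3632.2000 px wide.
Black = 4064 − 3632.2000 = 431.8000 px.
Bar area = 431.8000 × 2540 ≈ 1096772 px.

1096772 pixels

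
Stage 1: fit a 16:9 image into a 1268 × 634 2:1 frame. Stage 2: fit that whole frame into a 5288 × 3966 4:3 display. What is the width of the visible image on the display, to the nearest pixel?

16:9 in 1268×634: fills the height, so the image is 1127.11 × 634.00.
Second fit — the 2:1 canvas into 5288×3966 spans the width: 5288.00 × 2644.00 (×4.1703 from 1268×634).
So the image's width is 1127.11 × 4.1703 ≈ 4700.44.

4700 px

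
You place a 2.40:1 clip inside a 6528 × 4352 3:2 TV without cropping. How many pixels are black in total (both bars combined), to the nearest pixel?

10653696 pixels

2.40:1 (2.400) > 3:2 (1.500), so the clip fills the width.
Content height = 6528 / 2.400 ≈ 2720.0000 px.
4352 − 2720.0000 = 1632.0000 px of bars.
Across the 6528-px span: 1632.0000 × 6528 ≈ 10653696 px.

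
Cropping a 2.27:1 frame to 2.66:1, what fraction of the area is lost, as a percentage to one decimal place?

2.66:1 is wider than 2.27:1, so the crop keeps the full width and trims the height.
Fraction kept = (2.270)/(2.660) ≈ 85.34%, so 14.66% is lost.

14.7%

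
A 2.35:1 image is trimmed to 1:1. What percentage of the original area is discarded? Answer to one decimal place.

57.4%

The height stays; only width is cut (since 1:1 is narrower than 2.35:1).
Fraction kept = (1.000)/(2.350) ≈ 42.55%, so 57.45% is lost.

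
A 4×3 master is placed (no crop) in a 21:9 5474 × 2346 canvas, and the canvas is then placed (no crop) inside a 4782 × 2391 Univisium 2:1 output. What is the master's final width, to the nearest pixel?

4×3 in 5474×2346: fills the height, so the master is 3128.00 × 2346.00.
Second fit — the 21:9 canvas into 4782×2391 spans the width: 4782.00 × 2049.43 (×0.8736 from 5474×2346).
The master scales with it: width 3128.00 × 0.8736 ≈ 2732.57.

2733 px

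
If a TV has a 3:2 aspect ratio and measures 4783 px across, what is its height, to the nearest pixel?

3189 px

4783 × 2/3 = 3188.67.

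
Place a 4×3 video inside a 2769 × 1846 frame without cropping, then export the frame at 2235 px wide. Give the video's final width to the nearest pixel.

1987 px

At 2769×1846 the video is height-limited, so width = 1846 × 4/3 ≈ 2461.33 px.
The frame scales by 2235/2769 = 0.8072; 2461.33 × 0.8072 ≈ 1986.67 px.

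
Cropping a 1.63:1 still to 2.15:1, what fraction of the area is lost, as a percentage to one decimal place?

24.2%

The width stays; only height is cut (since 2.15:1 is wider than 1.63:1).
Area ratio = (1.630)/(2.150) = 75.81%; the remaining 24.19% is cropped out.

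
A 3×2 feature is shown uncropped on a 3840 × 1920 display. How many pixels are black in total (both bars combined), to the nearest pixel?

Since 1.500 < 2.000, the feature is height-limited.
Content width = 1920 × 3/2 ≈ 2880.0000 px.
Leftover width: 3840 − 2880.0000 = 960.0000 px.
That's 960.0000 × 1920 ≈ 1843200 black pixels.

1843200 pixels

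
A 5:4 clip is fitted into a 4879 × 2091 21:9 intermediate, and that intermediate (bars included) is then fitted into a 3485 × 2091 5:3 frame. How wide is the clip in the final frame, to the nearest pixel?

1867 px

First fit — 5:4 into 4879×2091 spans the height: 2613.75 × 2091.00.
21:9 in 3485×2091: fills the width, so the intermediate becomes 3485.00 × 1493.57 — a scale of ×0.7143.
The clip scales with it: width 2613.75 × 0.7143 ≈ 1866.96.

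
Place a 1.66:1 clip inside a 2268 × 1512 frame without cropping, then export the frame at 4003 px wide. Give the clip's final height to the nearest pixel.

2411 px

In the 2268×1512 frame the clip fills the width: height = 2268 / 1.660 ≈ 1366.27 px.
The frame scales by 4003/2268 = 1.7650; 1366.27 × 1.7650 ≈ 2411.45 px.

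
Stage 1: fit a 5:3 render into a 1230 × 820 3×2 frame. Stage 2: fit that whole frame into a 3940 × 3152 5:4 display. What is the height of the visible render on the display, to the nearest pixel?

2364 px

5:3 in 1230×820: fills the width, so the render is 1230.00 × 738.00.
Second fit — the 3×2 canvas into 3940×3152 spans the width: 3940.00 × 2626.67 (×3.2033 from 1230×820).
The render scales with it: height 738.00 × 3.2033 ≈ 2364.00.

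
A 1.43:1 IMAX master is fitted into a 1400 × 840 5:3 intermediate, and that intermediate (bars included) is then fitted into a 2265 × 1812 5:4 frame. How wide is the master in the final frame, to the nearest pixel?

First fit — 1.43:1 IMAX into 1400×840 spans the height: 1201.20 × 840.00.
The 5:3 canvas is width-limited in 2265×1812, giving 2265.00 × 1359.00; scale factor 1.6179.
So the master's width is 1201.20 × 1.6179 ≈ 1943.37.

1943 px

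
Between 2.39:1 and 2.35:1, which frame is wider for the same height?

2.39 and 2.35; 2.39 > 2.35.

2.39:1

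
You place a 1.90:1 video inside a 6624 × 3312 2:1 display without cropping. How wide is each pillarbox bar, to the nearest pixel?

166 px

1.90:1 (1.900) < 2:1 (2.000), so the video fills the height.
That makes the image 6292.80 px wide (3312 × 1.900).
Black = 6624 − 6292.80 = 331.20 px, or 165.60 per bar.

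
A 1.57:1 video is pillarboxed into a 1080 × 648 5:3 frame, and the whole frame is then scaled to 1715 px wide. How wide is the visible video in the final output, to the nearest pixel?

At 1080×648 the video is height-limited, so width = 648 × 1.570 ≈ 1017.36 px.
The frame scales by 1715/1080 = 1.5880; 1017.36 × 1.5880 ≈ 1615.53 px.

1616 px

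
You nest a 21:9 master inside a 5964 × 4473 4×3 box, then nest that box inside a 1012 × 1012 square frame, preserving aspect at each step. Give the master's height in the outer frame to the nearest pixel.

434 px

21:9 in 5964×4473: fills the width, so the master is 5964.00 × 2556.00.
4×3 in 1012×1012: fills the width, so the intermediate becomes 1012.00 × 759.00 — a scale of ×0.1697.
So the master's height is 2556.00 × 0.1697 ≈ 433.71.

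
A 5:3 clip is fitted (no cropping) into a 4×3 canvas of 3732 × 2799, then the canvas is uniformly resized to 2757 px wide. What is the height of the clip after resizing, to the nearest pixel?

1654 px

At 3732×2799 the clip is width-limited, so height = 3732 × 3/5 ≈ 2239.20 px.
Resizing to 2757 px wide multiplies everything by 0.7387: 2239.20 → 1654.20 px.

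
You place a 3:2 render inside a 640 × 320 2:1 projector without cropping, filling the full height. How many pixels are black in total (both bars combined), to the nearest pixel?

Content width = 320 × 3/2 ≈ 480.0000 px.
Leftover width: 640 − 480.0000 = 160.0000 px.
That's 160.0000 × 320 ≈ 51200 black pixels.

51200 pixels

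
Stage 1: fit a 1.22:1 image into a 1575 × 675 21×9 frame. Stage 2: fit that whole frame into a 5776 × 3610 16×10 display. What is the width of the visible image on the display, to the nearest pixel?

3020 px

Inside the 1575×675 canvas the image is height-limited at 823.50 × 675.00.
The 21×9 canvas is width-limited in 5776×3610, giving 5776.00 × 2475.43; scale factor 3.6673.
So the image's width is 823.50 × 3.6673 ≈ 3020.02.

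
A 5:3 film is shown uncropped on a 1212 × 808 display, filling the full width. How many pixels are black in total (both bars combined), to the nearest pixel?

The film is 1212 × 3/5 ≈ 727.2000 px tall.
Leftover height: 808 − 727.2000 = 80.8000 px.
Across the 1212-px span: 80.8000 × 1212 ≈ 97930 px.

97930 pixels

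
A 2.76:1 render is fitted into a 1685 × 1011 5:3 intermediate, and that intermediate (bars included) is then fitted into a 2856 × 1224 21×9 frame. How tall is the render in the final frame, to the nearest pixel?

First fit — 2.76:1 into 1685×1011 spans the width: 1685.00 × 610.51.
Second fit — the 5:3 canvas into 2856×1224 spans the height: 2040.00 × 1224.00 (×1.2107 from 1685×1011).
So the render's height is 610.51 × 1.2107 ≈ 739.13.

739 px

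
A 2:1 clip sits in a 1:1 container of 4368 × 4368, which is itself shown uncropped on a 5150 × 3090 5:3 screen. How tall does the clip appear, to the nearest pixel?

1545 px

First fit — 2:1 into 4368×4368 spans the width: 4368.00 × 2184.00.
1:1 in 5150×3090: fills the height, so the intermediate becomes 3090.00 × 3090.00 — a scale of ×0.7074.
Applying the same ×0.7074: 2184.00 → 1545.00.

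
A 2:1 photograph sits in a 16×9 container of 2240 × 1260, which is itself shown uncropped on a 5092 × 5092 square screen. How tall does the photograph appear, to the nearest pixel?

Inside the 2240×1260 canvas the photograph is width-limited at 2240.00 × 1120.00.
16×9 in 5092×5092: fills the width, so the intermediate becomes 5092.00 × 2864.25 — a scale of ×2.2732.
The photograph scales with it: height 1120.00 × 2.2732 ≈ 2546.00.

2546 px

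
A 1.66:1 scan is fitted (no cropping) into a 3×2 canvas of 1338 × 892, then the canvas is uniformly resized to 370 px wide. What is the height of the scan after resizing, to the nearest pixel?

223 px

Fitted into 1338×892, the scan spans the width; its height is 1338 / 1.660 ≈ 806.02 px.
Resizing to 370 px wide multiplies everything by 0.2765: 806.02 → 222.89 px.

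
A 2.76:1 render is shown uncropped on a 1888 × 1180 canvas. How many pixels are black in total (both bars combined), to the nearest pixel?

936339 pixels

2.76:1 (2.760) > 16×10 (1.600), so the render fills the width.
The render is 1888 / 2.760 ≈ 684.0580 px tall.
1180 − 684.0580 = 495.9420 px of bars.
Across the 1888-px span: 495.9420 × 1888 ≈ 936339 px.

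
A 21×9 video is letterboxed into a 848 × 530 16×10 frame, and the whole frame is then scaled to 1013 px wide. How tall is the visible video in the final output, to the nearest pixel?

Fitted into 848×530, the video spans the width; its height is 848 × 9/21 ≈ 363.43 px.
The frame scales by 1013/848 = 1.1946; 363.43 × 1.1946 ≈ 434.14 px.

434 px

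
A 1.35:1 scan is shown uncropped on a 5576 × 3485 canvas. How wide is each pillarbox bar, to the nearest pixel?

1.35:1 (1.350) < 16:10 (1.600), so the scan fills the height.
Content width = 3485 × 1.350 ≈ 4704.75 px.
5576 − 4704.75 = 871.25 px of bars (435.62 each).

436 px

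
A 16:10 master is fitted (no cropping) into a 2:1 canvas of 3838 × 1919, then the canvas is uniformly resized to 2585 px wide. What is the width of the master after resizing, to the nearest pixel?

At 3838×1919 the master is height-limited, so width = 1919 × 16/10 ≈ 3070.40 px.
The frame scales by 2585/3838 = 0.6735; 3070.40 × 0.6735 ≈ 2068.00 px.

2068 px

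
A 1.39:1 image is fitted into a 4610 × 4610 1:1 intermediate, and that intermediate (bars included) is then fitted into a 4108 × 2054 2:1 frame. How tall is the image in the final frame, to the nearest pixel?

1478 px

First fit — 1.39:1 into 4610×4610 spans the width: 4610.00 × 3316.55.
1:1 in 4108×2054: fills the height, so the intermediate becomes 2054.00 × 2054.00 — a scale of ×0.4456.
So the image's height is 3316.55 × 0.4456 ≈ 1477.70.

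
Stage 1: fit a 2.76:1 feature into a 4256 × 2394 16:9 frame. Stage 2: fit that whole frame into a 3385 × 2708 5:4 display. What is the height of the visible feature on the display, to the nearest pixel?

1226 px

Inside the 4256×2394 canvas the feature is width-limited at 4256.00 × 1542.03.
Second fit — the 16:9 canvas into 3385×2708 spans the width: 3385.00 × 1904.06 (×0.7953 from 4256×2394).
So the feature's height is 1542.03 × 0.7953 ≈ 1226.45.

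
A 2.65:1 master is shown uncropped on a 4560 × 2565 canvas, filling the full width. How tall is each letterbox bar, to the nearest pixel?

422 px

The master is 4560 / 2.650 ≈ 1720.75 px tall.
Leftover height: 2565 − 1720.75 = 844.25 px → 422.12 each side.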